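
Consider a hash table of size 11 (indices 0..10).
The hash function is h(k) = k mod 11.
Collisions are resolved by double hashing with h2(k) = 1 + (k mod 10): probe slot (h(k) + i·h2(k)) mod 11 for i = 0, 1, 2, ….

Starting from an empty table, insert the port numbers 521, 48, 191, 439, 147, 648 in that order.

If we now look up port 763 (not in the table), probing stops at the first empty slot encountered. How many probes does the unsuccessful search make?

521: h=4 → slot 4
48: h=4, h2=9, probe 4,2 → slot 2
191: h=4, h2=2, probe 4,6 → slot 6
439: h=10 → slot 10
147: h=4, h2=8, probe 4,1 → slot 1
648: h=10, h2=9, probe 10,8 → slot 8
Table: [∅, 147, 48, ∅, 521, ∅, 191, ∅, 648, ∅, 439]
Lookup 763: h=4, h2=4, probe 4,8,1,5 → slot 5 empty, not found.

4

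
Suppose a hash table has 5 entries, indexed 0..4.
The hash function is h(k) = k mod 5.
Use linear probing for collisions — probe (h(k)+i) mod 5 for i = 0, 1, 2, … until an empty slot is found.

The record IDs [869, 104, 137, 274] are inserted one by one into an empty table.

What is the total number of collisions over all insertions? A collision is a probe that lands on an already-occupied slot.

869: h=4 → slot 4
104: h=4, probe 4,0 → slot 0
137: h=2 → slot 2
274: h=4, probe 4,0,1 → slot 1
Table: [104, 274, 137, ., 869]

3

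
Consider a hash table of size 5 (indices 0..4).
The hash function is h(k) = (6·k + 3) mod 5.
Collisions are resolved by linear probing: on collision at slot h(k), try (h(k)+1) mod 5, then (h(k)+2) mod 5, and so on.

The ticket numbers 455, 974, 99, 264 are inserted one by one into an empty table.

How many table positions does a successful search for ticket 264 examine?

455 hashes to 3; slot 3 is free → place at 3.
974 hashes to 2; slot 2 is free → place at 2.
99 hashes to 2; 2,3 taken → place at 4.
264 hashes to 2; 2,3,4 taken → place at 0.
Table: [264, ∅, 974, 455, 99]
Lookup 264: h=2, probe 2,3,4,0 → found at 0.

4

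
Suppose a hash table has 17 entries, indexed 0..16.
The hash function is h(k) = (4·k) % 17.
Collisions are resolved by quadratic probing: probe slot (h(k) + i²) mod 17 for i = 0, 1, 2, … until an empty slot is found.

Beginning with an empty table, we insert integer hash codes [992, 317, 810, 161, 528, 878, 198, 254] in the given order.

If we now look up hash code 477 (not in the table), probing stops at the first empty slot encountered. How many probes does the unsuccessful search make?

2

992: h=7 => slot 7
317: h=10 => slot 10
810: h=10, probe 10,11 => slot 11
161: h=15 => slot 15
528: h=4 => slot 4
878: h=10, probe 10,11,14 => slot 14
198: h=10, probe 10,11,14,2 => slot 2
254: h=13 => slot 13
Table: [∅, ∅, 198, ∅, 528, ∅, ∅, 992, ∅, ∅, 317, 810, ∅, 254, 878, 161, ∅]
Lookup 477: h=4, probe 4,5 → slot 5 empty, not found.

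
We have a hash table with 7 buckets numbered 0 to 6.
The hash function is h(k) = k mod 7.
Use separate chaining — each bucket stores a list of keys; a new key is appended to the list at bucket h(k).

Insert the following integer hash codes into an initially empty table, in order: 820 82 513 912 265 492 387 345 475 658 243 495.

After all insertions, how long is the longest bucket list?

5

820 -> bucket 1
82 -> bucket 5
513 -> bucket 2
912 -> bucket 2 (collision)
265 -> bucket 6
492 -> bucket 2 (collision)
387 -> bucket 2 (collision)
345 -> bucket 2 (collision)
475 -> bucket 6 (collision)
658 -> bucket 0
243 -> bucket 5 (collision)
495 -> bucket 5 (collision)
Final buckets:
0: 658
1: 820
2: 513 -> 912 -> 492 -> 387 -> 345
3: —
4: —
5: 82 -> 243 -> 495
6: 265 -> 475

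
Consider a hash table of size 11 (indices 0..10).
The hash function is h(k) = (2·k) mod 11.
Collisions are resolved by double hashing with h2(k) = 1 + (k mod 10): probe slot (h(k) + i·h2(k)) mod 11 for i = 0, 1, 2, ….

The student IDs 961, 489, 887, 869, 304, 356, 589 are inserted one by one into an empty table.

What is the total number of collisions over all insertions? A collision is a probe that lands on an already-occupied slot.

3

961 hashes to 8; slot 8 is free => place at 8.
489 hashes to 10; slot 10 is free => place at 10.
887 hashes to 3; slot 3 is free => place at 3.
869 hashes to 0; slot 0 is free => place at 0.
304 hashes to 3, h2=5; 3,8 taken => place at 2.
356 hashes to 8, h2=7; 8 taken => place at 4.
589 hashes to 1; slot 1 is free => place at 1.
Table: [869, 589, 304, 887, 356, -, -, -, 961, -, 489]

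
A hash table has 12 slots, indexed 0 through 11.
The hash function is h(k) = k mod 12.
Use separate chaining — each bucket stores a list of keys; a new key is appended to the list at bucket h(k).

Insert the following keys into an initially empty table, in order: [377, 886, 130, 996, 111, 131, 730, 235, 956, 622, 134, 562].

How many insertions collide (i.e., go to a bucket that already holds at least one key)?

377 -> bucket 5
886 -> bucket 10
130 -> bucket 10 (collision)
996 -> bucket 0
111 -> bucket 3
131 -> bucket 11
730 -> bucket 10 (collision)
235 -> bucket 7
956 -> bucket 8
622 -> bucket 10 (collision)
134 -> bucket 2
562 -> bucket 10 (collision)
Final buckets:
0: 996
1: —
2: 134
3: 111
4: —
5: 377
6: —
7: 235
8: 956
9: —
10: 886 -> 130 -> 730 -> 622 -> 562
11: 131

4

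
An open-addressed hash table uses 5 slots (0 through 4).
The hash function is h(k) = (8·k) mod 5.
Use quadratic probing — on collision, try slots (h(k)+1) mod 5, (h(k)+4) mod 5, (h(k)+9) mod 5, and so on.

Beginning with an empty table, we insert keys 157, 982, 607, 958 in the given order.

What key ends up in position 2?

157: h=1 -> slot 1
982: h=1, probe 1,2 -> slot 2
607: h=1, probe 1,2,0 -> slot 0
958: h=4 -> slot 4
Table: [607, 157, 982, _, 958]

982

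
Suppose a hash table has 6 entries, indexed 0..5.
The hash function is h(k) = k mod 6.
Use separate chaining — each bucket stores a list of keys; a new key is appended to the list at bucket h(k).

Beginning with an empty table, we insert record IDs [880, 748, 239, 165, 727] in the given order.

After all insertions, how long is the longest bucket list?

880 → bucket 4
748 → bucket 4 (collision)
239 → bucket 5
165 → bucket 3
727 → bucket 1
Final buckets:
0: —
1: 727
2: —
3: 165
4: 880 -> 748
5: 239

2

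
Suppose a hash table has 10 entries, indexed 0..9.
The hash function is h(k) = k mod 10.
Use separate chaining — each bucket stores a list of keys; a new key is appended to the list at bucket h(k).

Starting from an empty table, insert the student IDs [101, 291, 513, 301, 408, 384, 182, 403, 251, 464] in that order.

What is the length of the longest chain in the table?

4

101 → bucket 1
291 → bucket 1 (collision)
513 → bucket 3
301 → bucket 1 (collision)
408 → bucket 8
384 → bucket 4
182 → bucket 2
403 → bucket 3 (collision)
251 → bucket 1 (collision)
464 → bucket 4 (collision)
Final buckets:
0: .
1: 101 -> 291 -> 301 -> 251
2: 182
3: 513 -> 403
4: 384 -> 464
5: .
6: .
7: .
8: 408
9: .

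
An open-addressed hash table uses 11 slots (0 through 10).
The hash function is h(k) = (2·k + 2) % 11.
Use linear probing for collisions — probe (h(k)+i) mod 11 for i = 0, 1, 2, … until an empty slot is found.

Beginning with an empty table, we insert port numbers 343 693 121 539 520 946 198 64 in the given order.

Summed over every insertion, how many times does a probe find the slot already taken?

Insert 343: h=6, slot 6 empty → index 6.
Insert 693: h=2, slot 2 empty → index 2.
Insert 121: h=2, slot 2 occupied → index 3.
Insert 539: h=2, slots 2,3 occupied → index 4.
Insert 520: h=8, slot 8 empty → index 8.
Insert 946: h=2, slots 2,3,4 occupied → index 5.
Insert 198: h=2, slots 2,3,4,5,6 occupied → index 7.
Insert 64: h=9, slot 9 empty → index 9.
Table: [., ., 693, 121, 539, 946, 343, 198, 520, 64, .]

11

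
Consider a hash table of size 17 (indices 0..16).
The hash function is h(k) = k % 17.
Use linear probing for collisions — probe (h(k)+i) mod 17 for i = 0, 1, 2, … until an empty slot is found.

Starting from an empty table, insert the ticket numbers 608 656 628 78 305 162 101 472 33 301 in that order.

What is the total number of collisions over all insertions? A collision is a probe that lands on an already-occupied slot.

608 hashes to 13; slot 13 is free → place at 13.
656 hashes to 10; slot 10 is free → place at 10.
628 hashes to 16; slot 16 is free → place at 16.
78 hashes to 10; 10 taken → place at 11.
305 hashes to 16; 16 taken → place at 0.
162 hashes to 9; slot 9 is free → place at 9.
101 hashes to 16; 16,0 taken → place at 1.
472 hashes to 13; 13 taken → place at 14.
33 hashes to 16; 16,0,1 taken → place at 2.
301 hashes to 12; slot 12 is free → place at 12.
Table: [305, 101, 33, -, -, -, -, -, -, 162, 656, 78, 301, 608, 472, -, 628]

8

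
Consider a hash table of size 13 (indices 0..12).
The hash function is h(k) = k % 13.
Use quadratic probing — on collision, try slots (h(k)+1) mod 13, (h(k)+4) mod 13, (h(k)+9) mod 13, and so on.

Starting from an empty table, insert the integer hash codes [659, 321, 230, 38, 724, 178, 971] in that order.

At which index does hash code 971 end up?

Insert 659: h=9, slot 9 empty -> index 9.
Insert 321: h=9, slot 9 occupied -> index 10.
Insert 230: h=9, slots 9,10 occupied -> index 0.
Insert 38: h=12, slot 12 empty -> index 12.
Insert 724: h=9, slots 9,10,0 occupied -> index 5.
Insert 178: h=9, slots 9,10,0,5,12 occupied -> index 8.
Insert 971: h=9, slots 9,10,0,5,12,8 occupied -> index 6.
Table: [230, -, -, -, -, 724, 971, -, 178, 659, 321, -, 38]

6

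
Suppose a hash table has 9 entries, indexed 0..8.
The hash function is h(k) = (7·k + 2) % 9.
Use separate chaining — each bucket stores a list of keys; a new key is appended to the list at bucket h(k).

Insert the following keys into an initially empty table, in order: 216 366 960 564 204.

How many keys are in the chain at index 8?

216 → bucket 2
366 → bucket 8
960 → bucket 8 (collision)
564 → bucket 8 (collision)
204 → bucket 8 (collision)
Final buckets:
0: .
1: .
2: 216
3: .
4: .
5: .
6: .
7: .
8: 366 -> 960 -> 564 -> 204

4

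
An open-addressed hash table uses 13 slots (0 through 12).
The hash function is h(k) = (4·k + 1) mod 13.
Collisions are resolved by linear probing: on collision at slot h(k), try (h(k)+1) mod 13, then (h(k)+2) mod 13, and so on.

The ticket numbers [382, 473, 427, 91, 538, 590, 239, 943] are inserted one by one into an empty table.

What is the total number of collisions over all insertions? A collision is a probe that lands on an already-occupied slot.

382 hashes to 8; slot 8 is free → place at 8.
473 hashes to 8; 8 taken → place at 9.
427 hashes to 6; slot 6 is free → place at 6.
91 hashes to 1; slot 1 is free → place at 1.
538 hashes to 8; 8,9 taken → place at 10.
590 hashes to 8; 8,9,10 taken → place at 11.
239 hashes to 8; 8,9,10,11 taken → place at 12.
943 hashes to 3; slot 3 is free → place at 3.
Table: [-, 91, -, 943, -, -, 427, -, 382, 473, 538, 590, 239]

10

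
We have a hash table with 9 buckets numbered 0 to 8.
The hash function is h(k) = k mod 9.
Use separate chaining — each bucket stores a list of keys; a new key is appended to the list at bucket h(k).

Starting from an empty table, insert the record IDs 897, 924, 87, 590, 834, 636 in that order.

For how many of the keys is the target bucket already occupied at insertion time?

4

Insert 897: h=6, bucket 6 empty -> new chain.
Insert 924: h=6, bucket 6 nonempty -> append to chain.
Insert 87: h=6, bucket 6 nonempty -> append to chain.
Insert 590: h=5, bucket 5 empty -> new chain.
Insert 834: h=6, bucket 6 nonempty -> append to chain.
Insert 636: h=6, bucket 6 nonempty -> append to chain.
Final buckets:
0: —
1: —
2: —
3: —
4: —
5: 590
6: 897 -> 924 -> 87 -> 834 -> 636
7: —
8: —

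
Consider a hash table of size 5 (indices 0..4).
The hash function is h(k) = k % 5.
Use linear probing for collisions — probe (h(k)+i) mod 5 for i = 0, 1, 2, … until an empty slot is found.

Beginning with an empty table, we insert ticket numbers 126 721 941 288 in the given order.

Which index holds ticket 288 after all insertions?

4

Insert 126: h=1, slot 1 empty -> index 1.
Insert 721: h=1, slot 1 occupied -> index 2.
Insert 941: h=1, slots 1,2 occupied -> index 3.
Insert 288: h=3, slot 3 occupied -> index 4.
Table: [_, 126, 721, 941, 288]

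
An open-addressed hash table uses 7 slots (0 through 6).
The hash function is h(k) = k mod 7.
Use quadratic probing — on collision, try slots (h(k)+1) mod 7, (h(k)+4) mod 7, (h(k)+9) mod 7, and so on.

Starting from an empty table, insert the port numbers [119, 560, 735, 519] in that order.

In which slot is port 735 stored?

4

119: h=0 → slot 0
560: h=0, probe 0,1 → slot 1
735: h=0, probe 0,1,4 → slot 4
519: h=1, probe 1,2 → slot 2
Table: [119, 560, 519, ∅, 735, ∅, ∅]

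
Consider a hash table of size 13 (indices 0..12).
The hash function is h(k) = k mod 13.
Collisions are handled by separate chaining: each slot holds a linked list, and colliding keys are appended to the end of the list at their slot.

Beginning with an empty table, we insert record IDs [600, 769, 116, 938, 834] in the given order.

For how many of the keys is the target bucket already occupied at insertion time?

Insert 600: h=2, bucket 2 empty -> new chain.
Insert 769: h=2, bucket 2 nonempty -> append to chain.
Insert 116: h=12, bucket 12 empty -> new chain.
Insert 938: h=2, bucket 2 nonempty -> append to chain.
Insert 834: h=2, bucket 2 nonempty -> append to chain.
Final buckets:
0: .
1: .
2: 600 -> 769 -> 938 -> 834
3: .
4: .
5: .
6: .
7: .
8: .
9: .
10: .
11: .
12: 116

3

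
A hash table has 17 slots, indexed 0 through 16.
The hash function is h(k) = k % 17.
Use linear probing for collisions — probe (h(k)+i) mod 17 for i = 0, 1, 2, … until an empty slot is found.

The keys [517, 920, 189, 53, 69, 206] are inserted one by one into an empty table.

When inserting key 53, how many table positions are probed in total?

Insert 517: h=7, slot 7 empty → index 7.
Insert 920: h=2, slot 2 empty → index 2.
Insert 189: h=2, slot 2 occupied → index 3.
Insert 53: h=2, slots 2,3 occupied → index 4.
Insert 69: h=1, slot 1 empty → index 1.
Insert 206: h=2, slots 2,3,4 occupied → index 5.
Table: [∅, 69, 920, 189, 53, 206, ∅, 517, ∅, ∅, ∅, ∅, ∅, ∅, ∅, ∅, ∅]

3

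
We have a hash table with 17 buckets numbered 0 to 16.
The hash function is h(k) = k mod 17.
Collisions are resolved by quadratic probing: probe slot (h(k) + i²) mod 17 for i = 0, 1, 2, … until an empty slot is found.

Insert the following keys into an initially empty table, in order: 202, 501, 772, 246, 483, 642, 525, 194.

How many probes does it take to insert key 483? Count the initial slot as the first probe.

Insert 202: h=15, slot 15 empty -> index 15.
Insert 501: h=8, slot 8 empty -> index 8.
Insert 772: h=7, slot 7 empty -> index 7.
Insert 246: h=8, slot 8 occupied -> index 9.
Insert 483: h=7, slots 7,8 occupied -> index 11.
Insert 642: h=13, slot 13 empty -> index 13.
Insert 525: h=15, slot 15 occupied -> index 16.
Insert 194: h=7, slots 7,8,11,16 occupied -> index 6.
Table: [-, -, -, -, -, -, 194, 772, 501, 246, -, 483, -, 642, -, 202, 525]

3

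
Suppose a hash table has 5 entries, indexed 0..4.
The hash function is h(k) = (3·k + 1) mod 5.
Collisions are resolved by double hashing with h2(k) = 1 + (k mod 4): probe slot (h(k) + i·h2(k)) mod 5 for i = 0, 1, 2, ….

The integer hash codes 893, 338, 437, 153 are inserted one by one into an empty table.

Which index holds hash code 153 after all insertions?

4

893 hashes to 0; slot 0 is free → place at 0.
338 hashes to 0, h2=3; 0 taken → place at 3.
437 hashes to 2; slot 2 is free → place at 2.
153 hashes to 0, h2=2; 0,2 taken → place at 4.
Table: [893, ∅, 437, 338, 153]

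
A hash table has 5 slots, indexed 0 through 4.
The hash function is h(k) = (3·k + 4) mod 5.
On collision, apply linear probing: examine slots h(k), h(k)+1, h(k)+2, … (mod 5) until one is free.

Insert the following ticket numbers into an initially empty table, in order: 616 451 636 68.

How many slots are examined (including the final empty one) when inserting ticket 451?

616: h=2 -> slot 2
451: h=2, probe 2,3 -> slot 3
636: h=2, probe 2,3,4 -> slot 4
68: h=3, probe 3,4,0 -> slot 0
Table: [68, —, 616, 451, 636]

2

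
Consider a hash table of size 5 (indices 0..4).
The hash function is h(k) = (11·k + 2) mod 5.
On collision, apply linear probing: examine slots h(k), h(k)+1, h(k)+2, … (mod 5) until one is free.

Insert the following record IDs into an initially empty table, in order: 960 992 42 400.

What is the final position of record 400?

960: h=2 => slot 2
992: h=4 => slot 4
42: h=4, probe 4,0 => slot 0
400: h=2, probe 2,3 => slot 3
Table: [42, -, 960, 400, 992]

3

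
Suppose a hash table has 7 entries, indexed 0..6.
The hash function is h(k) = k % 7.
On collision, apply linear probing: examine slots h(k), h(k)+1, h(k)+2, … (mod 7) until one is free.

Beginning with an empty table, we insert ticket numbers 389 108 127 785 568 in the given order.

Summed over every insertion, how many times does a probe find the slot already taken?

5

389: h=4 => slot 4
108: h=3 => slot 3
127: h=1 => slot 1
785: h=1, probe 1,2 => slot 2
568: h=1, probe 1,2,3,4,5 => slot 5
Table: [., 127, 785, 108, 389, 568, .]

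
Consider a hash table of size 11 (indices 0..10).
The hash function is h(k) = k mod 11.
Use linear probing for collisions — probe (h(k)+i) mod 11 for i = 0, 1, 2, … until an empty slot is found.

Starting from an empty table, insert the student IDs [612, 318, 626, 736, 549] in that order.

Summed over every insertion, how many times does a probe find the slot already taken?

6

Insert 612: h=7, slot 7 empty => index 7.
Insert 318: h=10, slot 10 empty => index 10.
Insert 626: h=10, slot 10 occupied => index 0.
Insert 736: h=10, slots 10,0 occupied => index 1.
Insert 549: h=10, slots 10,0,1 occupied => index 2.
Table: [626, 736, 549, -, -, -, -, 612, -, -, 318]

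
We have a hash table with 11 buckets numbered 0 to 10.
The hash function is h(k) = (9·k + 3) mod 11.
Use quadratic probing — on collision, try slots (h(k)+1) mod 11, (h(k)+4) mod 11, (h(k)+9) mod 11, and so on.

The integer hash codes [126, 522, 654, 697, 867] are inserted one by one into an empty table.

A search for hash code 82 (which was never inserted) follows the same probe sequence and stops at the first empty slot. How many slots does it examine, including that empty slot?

126 hashes to 4; slot 4 is free -> place at 4.
522 hashes to 4; 4 taken -> place at 5.
654 hashes to 4; 4,5 taken -> place at 8.
697 hashes to 6; slot 6 is free -> place at 6.
867 hashes to 7; slot 7 is free -> place at 7.
Table: [-, -, -, -, 126, 522, 697, 867, 654, -, -]
Lookup 82: h=4, probe 4,5,8,2 → slot 2 empty, not found.

4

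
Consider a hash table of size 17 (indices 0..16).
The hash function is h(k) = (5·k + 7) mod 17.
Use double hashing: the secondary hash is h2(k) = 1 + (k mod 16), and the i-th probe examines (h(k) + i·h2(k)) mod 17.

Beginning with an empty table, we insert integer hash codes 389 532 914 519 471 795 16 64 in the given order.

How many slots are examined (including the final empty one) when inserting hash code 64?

389: h=14 => slot 14
532: h=15 => slot 15
914: h=4 => slot 4
519: h=1 => slot 1
471: h=16 => slot 16
795: h=4, h2=12, probe 4,16,11 => slot 11
16: h=2 => slot 2
64: h=4, h2=1, probe 4,5 => slot 5
Table: [∅, 519, 16, ∅, 914, 64, ∅, ∅, ∅, ∅, ∅, 795, ∅, ∅, 389, 532, 471]

2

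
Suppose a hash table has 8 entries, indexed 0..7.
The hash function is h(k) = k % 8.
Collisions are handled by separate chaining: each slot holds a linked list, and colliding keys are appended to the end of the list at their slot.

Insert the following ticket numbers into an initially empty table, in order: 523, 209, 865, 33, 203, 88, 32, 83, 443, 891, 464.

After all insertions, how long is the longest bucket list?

5

Insert 523: h=3, bucket 3 empty -> new chain.
Insert 209: h=1, bucket 1 empty -> new chain.
Insert 865: h=1, bucket 1 nonempty -> append to chain.
Insert 33: h=1, bucket 1 nonempty -> append to chain.
Insert 203: h=3, bucket 3 nonempty -> append to chain.
Insert 88: h=0, bucket 0 empty -> new chain.
Insert 32: h=0, bucket 0 nonempty -> append to chain.
Insert 83: h=3, bucket 3 nonempty -> append to chain.
Insert 443: h=3, bucket 3 nonempty -> append to chain.
Insert 891: h=3, bucket 3 nonempty -> append to chain.
Insert 464: h=0, bucket 0 nonempty -> append to chain.
Final buckets:
0: 88 -> 32 -> 464
1: 209 -> 865 -> 33
2: .
3: 523 -> 203 -> 83 -> 443 -> 891
4: .
5: .
6: .
7: .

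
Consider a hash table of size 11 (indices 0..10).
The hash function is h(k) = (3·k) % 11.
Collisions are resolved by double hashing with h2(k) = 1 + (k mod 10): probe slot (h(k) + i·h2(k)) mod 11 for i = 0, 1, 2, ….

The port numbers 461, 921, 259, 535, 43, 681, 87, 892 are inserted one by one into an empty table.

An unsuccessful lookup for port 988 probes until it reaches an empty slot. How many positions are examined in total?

7

461 hashes to 8; slot 8 is free => place at 8.
921 hashes to 2; slot 2 is free => place at 2.
259 hashes to 7; slot 7 is free => place at 7.
535 hashes to 10; slot 10 is free => place at 10.
43 hashes to 8, h2=4; 8 taken => place at 1.
681 hashes to 8, h2=2; 8,10,1 taken => place at 3.
87 hashes to 8, h2=8; 8 taken => place at 5.
892 hashes to 3, h2=3; 3 taken => place at 6.
Table: [-, 43, 921, 681, -, 87, 892, 259, 461, -, 535]
Lookup 988: h=5, h2=9, probe 5,3,1,10,8,6,4 → slot 4 empty, not found.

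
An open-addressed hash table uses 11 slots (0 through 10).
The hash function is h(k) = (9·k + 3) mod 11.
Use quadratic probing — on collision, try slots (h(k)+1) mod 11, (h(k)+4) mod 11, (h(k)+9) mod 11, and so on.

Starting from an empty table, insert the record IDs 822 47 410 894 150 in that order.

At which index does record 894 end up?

6

822: h=9 -> slot 9
47: h=8 -> slot 8
410: h=8, probe 8,9,1 -> slot 1
894: h=8, probe 8,9,1,6 -> slot 6
150: h=0 -> slot 0
Table: [150, 410, _, _, _, _, 894, _, 47, 822, _]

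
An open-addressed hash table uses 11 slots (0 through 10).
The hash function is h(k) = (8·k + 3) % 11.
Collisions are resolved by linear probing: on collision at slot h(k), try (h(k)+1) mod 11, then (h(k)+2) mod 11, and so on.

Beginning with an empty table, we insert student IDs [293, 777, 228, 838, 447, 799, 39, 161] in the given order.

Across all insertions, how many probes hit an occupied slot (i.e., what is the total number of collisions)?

14

293: h=4 => slot 4
777: h=4, probe 4,5 => slot 5
228: h=1 => slot 1
838: h=8 => slot 8
447: h=4, probe 4,5,6 => slot 6
799: h=4, probe 4,5,6,7 => slot 7
39: h=7, probe 7,8,9 => slot 9
161: h=4, probe 4,5,6,7,8,9,10 => slot 10
Table: [., 228, ., ., 293, 777, 447, 799, 838, 39, 161]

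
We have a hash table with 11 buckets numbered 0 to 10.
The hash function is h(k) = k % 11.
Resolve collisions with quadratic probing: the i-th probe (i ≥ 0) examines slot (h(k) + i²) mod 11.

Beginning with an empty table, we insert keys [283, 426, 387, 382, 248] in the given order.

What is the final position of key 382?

283: h=8 → slot 8
426: h=8, probe 8,9 → slot 9
387: h=2 → slot 2
382: h=8, probe 8,9,1 → slot 1
248: h=6 → slot 6
Table: [_, 382, 387, _, _, _, 248, _, 283, 426, _]

1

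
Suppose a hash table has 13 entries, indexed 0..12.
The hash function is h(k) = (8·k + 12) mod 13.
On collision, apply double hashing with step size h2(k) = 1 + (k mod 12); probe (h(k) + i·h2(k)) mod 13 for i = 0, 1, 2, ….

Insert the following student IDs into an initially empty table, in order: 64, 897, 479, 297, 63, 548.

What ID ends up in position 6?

297

64 hashes to 4; slot 4 is free → place at 4.
897 hashes to 12; slot 12 is free → place at 12.
479 hashes to 9; slot 9 is free → place at 9.
297 hashes to 9, h2=10; 9 taken → place at 6.
63 hashes to 9, h2=4; 9 taken → place at 0.
548 hashes to 2; slot 2 is free → place at 2.
Table: [63, —, 548, —, 64, —, 297, —, —, 479, —, —, 897]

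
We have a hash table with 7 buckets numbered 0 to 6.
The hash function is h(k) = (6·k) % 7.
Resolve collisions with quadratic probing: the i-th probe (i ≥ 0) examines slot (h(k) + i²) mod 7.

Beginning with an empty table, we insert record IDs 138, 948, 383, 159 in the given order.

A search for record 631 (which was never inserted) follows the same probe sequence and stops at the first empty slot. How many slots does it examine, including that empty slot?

2

138 hashes to 2; slot 2 is free -> place at 2.
948 hashes to 4; slot 4 is free -> place at 4.
383 hashes to 2; 2 taken -> place at 3.
159 hashes to 2; 2,3 taken -> place at 6.
Table: [∅, ∅, 138, 383, 948, ∅, 159]
Lookup 631: h=6, probe 6,0 → slot 0 empty, not found.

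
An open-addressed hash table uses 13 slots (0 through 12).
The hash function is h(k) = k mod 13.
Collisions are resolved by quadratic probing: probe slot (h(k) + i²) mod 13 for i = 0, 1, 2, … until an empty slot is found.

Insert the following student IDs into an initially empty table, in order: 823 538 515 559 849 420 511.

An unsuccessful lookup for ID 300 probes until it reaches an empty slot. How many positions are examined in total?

Insert 823: h=4, slot 4 empty → index 4.
Insert 538: h=5, slot 5 empty → index 5.
Insert 515: h=8, slot 8 empty → index 8.
Insert 559: h=0, slot 0 empty → index 0.
Insert 849: h=4, slots 4,5,8,0 occupied → index 7.
Insert 420: h=4, slots 4,5,8,0,7 occupied → index 3.
Insert 511: h=4, slots 4,5,8,0,7,3 occupied → index 1.
Table: [559, 511, -, 420, 823, 538, -, 849, 515, -, -, -, -]
Lookup 300: h=1, probe 1,2 → slot 2 empty, not found.

2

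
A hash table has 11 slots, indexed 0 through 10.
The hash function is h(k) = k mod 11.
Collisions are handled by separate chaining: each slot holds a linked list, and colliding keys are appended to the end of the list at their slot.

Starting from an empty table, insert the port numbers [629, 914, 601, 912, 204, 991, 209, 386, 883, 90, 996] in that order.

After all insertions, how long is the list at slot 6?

629 → bucket 2
914 → bucket 1
601 → bucket 7
912 → bucket 10
204 → bucket 6
991 → bucket 1 (collision)
209 → bucket 0
386 → bucket 1 (collision)
883 → bucket 3
90 → bucket 2 (collision)
996 → bucket 6 (collision)
Final buckets:
0: 209
1: 914 -> 991 -> 386
2: 629 -> 90
3: 883
4: -
5: -
6: 204 -> 996
7: 601
8: -
9: -
10: 912

2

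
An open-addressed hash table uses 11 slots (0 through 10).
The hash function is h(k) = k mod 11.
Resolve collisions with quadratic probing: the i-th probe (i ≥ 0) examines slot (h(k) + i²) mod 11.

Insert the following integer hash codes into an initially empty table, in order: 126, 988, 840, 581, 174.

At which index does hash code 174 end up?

2

Insert 126: h=5, slot 5 empty -> index 5.
Insert 988: h=9, slot 9 empty -> index 9.
Insert 840: h=4, slot 4 empty -> index 4.
Insert 581: h=9, slot 9 occupied -> index 10.
Insert 174: h=9, slots 9,10 occupied -> index 2.
Table: [∅, ∅, 174, ∅, 840, 126, ∅, ∅, ∅, 988, 581]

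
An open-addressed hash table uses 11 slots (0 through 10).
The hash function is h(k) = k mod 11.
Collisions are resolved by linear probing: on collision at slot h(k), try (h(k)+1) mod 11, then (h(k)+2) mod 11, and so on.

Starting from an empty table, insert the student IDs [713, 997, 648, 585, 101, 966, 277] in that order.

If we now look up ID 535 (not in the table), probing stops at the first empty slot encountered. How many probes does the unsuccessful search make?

2

Insert 713: h=9, slot 9 empty => index 9.
Insert 997: h=7, slot 7 empty => index 7.
Insert 648: h=10, slot 10 empty => index 10.
Insert 585: h=2, slot 2 empty => index 2.
Insert 101: h=2, slot 2 occupied => index 3.
Insert 966: h=9, slots 9,10 occupied => index 0.
Insert 277: h=2, slots 2,3 occupied => index 4.
Table: [966, ∅, 585, 101, 277, ∅, ∅, 997, ∅, 713, 648]
Lookup 535: h=7, probe 7,8 → slot 8 empty, not found.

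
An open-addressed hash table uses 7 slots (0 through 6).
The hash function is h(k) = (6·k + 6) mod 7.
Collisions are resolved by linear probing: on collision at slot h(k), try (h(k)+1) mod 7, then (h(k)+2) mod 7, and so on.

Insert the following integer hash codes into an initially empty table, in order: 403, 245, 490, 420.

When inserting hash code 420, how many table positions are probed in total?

3

403: h=2 -> slot 2
245: h=6 -> slot 6
490: h=6, probe 6,0 -> slot 0
420: h=6, probe 6,0,1 -> slot 1
Table: [490, 420, 403, _, _, _, 245]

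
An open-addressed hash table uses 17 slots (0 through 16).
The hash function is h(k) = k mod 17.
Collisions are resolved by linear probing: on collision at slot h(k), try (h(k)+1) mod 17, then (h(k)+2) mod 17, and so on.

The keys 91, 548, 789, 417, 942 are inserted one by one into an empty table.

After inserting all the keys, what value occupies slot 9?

417

91 hashes to 6; slot 6 is free → place at 6.
548 hashes to 4; slot 4 is free → place at 4.
789 hashes to 7; slot 7 is free → place at 7.
417 hashes to 9; slot 9 is free → place at 9.
942 hashes to 7; 7 taken → place at 8.
Table: [_, _, _, _, 548, _, 91, 789, 942, 417, _, _, _, _, _, _, _]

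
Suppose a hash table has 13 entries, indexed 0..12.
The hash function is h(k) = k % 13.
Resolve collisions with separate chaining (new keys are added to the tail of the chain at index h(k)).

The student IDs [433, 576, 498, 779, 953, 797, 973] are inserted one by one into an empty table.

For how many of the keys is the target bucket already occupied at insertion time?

4

433 -> bucket 4
576 -> bucket 4 (collision)
498 -> bucket 4 (collision)
779 -> bucket 12
953 -> bucket 4 (collision)
797 -> bucket 4 (collision)
973 -> bucket 11
Final buckets:
0: .
1: .
2: .
3: .
4: 433 -> 576 -> 498 -> 953 -> 797
5: .
6: .
7: .
8: .
9: .
10: .
11: 973
12: 779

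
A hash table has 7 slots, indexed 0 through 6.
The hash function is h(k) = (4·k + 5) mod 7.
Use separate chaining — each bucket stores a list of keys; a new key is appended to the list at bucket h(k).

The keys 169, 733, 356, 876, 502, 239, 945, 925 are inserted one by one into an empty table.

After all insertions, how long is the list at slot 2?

4

169 → bucket 2
733 → bucket 4
356 → bucket 1
876 → bucket 2 (collision)
502 → bucket 4 (collision)
239 → bucket 2 (collision)
945 → bucket 5
925 → bucket 2 (collision)
Final buckets:
0: -
1: 356
2: 169 -> 876 -> 239 -> 925
3: -
4: 733 -> 502
5: 945
6: -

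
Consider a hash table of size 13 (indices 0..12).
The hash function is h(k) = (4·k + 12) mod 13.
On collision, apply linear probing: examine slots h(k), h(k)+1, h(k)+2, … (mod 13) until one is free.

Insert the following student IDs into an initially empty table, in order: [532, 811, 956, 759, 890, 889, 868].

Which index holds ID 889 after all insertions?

9

Insert 532: h=8, slot 8 empty -> index 8.
Insert 811: h=6, slot 6 empty -> index 6.
Insert 956: h=1, slot 1 empty -> index 1.
Insert 759: h=6, slot 6 occupied -> index 7.
Insert 890: h=10, slot 10 empty -> index 10.
Insert 889: h=6, slots 6,7,8 occupied -> index 9.
Insert 868: h=0, slot 0 empty -> index 0.
Table: [868, 956, ∅, ∅, ∅, ∅, 811, 759, 532, 889, 890, ∅, ∅]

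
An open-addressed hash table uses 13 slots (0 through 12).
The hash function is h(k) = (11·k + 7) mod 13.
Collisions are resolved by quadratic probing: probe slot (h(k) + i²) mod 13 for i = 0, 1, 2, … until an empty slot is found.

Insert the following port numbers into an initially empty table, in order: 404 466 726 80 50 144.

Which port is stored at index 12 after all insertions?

404: h=5 → slot 5
466: h=11 → slot 11
726: h=11, probe 11,12 → slot 12
80: h=3 → slot 3
50: h=11, probe 11,12,2 → slot 2
144: h=5, probe 5,6 → slot 6
Table: [∅, ∅, 50, 80, ∅, 404, 144, ∅, ∅, ∅, ∅, 466, 726]

726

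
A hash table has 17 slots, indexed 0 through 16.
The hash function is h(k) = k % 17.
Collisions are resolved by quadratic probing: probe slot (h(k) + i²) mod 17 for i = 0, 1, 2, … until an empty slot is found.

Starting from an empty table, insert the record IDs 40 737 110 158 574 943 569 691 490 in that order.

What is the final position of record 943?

9

40: h=6 => slot 6
737: h=6, probe 6,7 => slot 7
110: h=8 => slot 8
158: h=5 => slot 5
574: h=13 => slot 13
943: h=8, probe 8,9 => slot 9
569: h=8, probe 8,9,12 => slot 12
691: h=11 => slot 11
490: h=14 => slot 14
Table: [—, —, —, —, —, 158, 40, 737, 110, 943, —, 691, 569, 574, 490, —, —]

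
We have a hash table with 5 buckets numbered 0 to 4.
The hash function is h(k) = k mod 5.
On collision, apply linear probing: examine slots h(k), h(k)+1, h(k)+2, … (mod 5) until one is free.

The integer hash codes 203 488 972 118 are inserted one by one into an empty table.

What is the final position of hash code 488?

4

Insert 203: h=3, slot 3 empty → index 3.
Insert 488: h=3, slot 3 occupied → index 4.
Insert 972: h=2, slot 2 empty → index 2.
Insert 118: h=3, slots 3,4 occupied → index 0.
Table: [118, _, 972, 203, 488]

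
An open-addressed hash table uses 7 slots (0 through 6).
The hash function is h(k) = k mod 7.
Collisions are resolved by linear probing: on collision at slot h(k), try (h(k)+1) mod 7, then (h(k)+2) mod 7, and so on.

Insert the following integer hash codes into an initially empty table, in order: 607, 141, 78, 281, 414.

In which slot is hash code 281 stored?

607 hashes to 5; slot 5 is free => place at 5.
141 hashes to 1; slot 1 is free => place at 1.
78 hashes to 1; 1 taken => place at 2.
281 hashes to 1; 1,2 taken => place at 3.
414 hashes to 1; 1,2,3 taken => place at 4.
Table: [-, 141, 78, 281, 414, 607, -]

3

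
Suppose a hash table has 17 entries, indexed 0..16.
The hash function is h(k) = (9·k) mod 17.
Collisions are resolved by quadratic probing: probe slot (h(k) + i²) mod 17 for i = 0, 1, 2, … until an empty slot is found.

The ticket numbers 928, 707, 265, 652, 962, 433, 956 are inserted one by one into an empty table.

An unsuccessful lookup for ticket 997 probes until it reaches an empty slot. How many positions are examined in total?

2

928: h=5 → slot 5
707: h=5, probe 5,6 → slot 6
265: h=5, probe 5,6,9 → slot 9
652: h=3 → slot 3
962: h=5, probe 5,6,9,14 → slot 14
433: h=4 → slot 4
956: h=2 → slot 2
Table: [_, _, 956, 652, 433, 928, 707, _, _, 265, _, _, _, _, 962, _, _]
Lookup 997: h=14, probe 14,15 → slot 15 empty, not found.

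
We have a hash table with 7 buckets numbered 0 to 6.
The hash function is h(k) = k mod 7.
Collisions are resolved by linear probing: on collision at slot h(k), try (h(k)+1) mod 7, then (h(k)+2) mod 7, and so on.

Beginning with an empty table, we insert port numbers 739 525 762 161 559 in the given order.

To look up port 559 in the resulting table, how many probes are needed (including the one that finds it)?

739 hashes to 4; slot 4 is free => place at 4.
525 hashes to 0; slot 0 is free => place at 0.
762 hashes to 6; slot 6 is free => place at 6.
161 hashes to 0; 0 taken => place at 1.
559 hashes to 6; 6,0,1 taken => place at 2.
Table: [525, 161, 559, ∅, 739, ∅, 762]
Lookup 559: h=6, probe 6,0,1,2 → found at 2.

4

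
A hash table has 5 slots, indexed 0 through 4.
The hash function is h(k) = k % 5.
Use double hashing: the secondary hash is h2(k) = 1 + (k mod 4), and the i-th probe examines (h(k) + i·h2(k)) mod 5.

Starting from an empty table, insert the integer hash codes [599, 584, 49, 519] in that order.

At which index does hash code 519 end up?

599: h=4 => slot 4
584: h=4, h2=1, probe 4,0 => slot 0
49: h=4, h2=2, probe 4,1 => slot 1
519: h=4, h2=4, probe 4,3 => slot 3
Table: [584, 49, ., 519, 599]

3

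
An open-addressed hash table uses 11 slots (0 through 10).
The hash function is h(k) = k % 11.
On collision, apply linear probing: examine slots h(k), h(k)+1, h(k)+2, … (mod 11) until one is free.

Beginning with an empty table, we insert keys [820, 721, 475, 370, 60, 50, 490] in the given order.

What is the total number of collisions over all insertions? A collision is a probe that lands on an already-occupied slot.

9

820: h=6 → slot 6
721: h=6, probe 6,7 → slot 7
475: h=2 → slot 2
370: h=7, probe 7,8 → slot 8
60: h=5 → slot 5
50: h=6, probe 6,7,8,9 → slot 9
490: h=6, probe 6,7,8,9,10 → slot 10
Table: [—, —, 475, —, —, 60, 820, 721, 370, 50, 490]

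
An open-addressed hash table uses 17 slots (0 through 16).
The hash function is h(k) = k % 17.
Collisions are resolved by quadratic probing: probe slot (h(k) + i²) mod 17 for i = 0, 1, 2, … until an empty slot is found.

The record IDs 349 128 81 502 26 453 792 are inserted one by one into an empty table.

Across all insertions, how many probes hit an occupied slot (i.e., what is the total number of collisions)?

10

349: h=9 → slot 9
128: h=9, probe 9,10 → slot 10
81: h=13 → slot 13
502: h=9, probe 9,10,13,1 → slot 1
26: h=9, probe 9,10,13,1,8 → slot 8
453: h=11 → slot 11
792: h=10, probe 10,11,14 → slot 14
Table: [—, 502, —, —, —, —, —, —, 26, 349, 128, 453, —, 81, 792, —, —]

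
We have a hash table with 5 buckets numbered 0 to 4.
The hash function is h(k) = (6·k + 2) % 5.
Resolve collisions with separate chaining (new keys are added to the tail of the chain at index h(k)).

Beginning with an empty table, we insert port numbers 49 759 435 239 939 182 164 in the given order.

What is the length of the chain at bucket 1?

5

Insert 49: h=1, bucket 1 empty → new chain.
Insert 759: h=1, bucket 1 nonempty → append to chain.
Insert 435: h=2, bucket 2 empty → new chain.
Insert 239: h=1, bucket 1 nonempty → append to chain.
Insert 939: h=1, bucket 1 nonempty → append to chain.
Insert 182: h=4, bucket 4 empty → new chain.
Insert 164: h=1, bucket 1 nonempty → append to chain.
Final buckets:
0: .
1: 49 -> 759 -> 239 -> 939 -> 164
2: 435
3: .
4: 182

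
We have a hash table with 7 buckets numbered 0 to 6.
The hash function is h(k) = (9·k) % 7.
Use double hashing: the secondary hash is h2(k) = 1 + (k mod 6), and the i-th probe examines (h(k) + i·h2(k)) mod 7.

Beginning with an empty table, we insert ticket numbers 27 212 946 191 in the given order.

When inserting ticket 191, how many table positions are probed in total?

2

27: h=5 → slot 5
212: h=4 → slot 4
946: h=2 → slot 2
191: h=4, h2=6, probe 4,3 → slot 3
Table: [—, —, 946, 191, 212, 27, —]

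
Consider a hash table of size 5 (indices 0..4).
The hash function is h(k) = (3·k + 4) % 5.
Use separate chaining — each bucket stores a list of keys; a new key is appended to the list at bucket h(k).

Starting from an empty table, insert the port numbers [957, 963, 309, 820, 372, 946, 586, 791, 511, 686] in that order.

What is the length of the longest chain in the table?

5

Insert 957: h=0, bucket 0 empty → new chain.
Insert 963: h=3, bucket 3 empty → new chain.
Insert 309: h=1, bucket 1 empty → new chain.
Insert 820: h=4, bucket 4 empty → new chain.
Insert 372: h=0, bucket 0 nonempty → append to chain.
Insert 946: h=2, bucket 2 empty → new chain.
Insert 586: h=2, bucket 2 nonempty → append to chain.
Insert 791: h=2, bucket 2 nonempty → append to chain.
Insert 511: h=2, bucket 2 nonempty → append to chain.
Insert 686: h=2, bucket 2 nonempty → append to chain.
Final buckets:
0: 957 -> 372
1: 309
2: 946 -> 586 -> 791 -> 511 -> 686
3: 963
4: 820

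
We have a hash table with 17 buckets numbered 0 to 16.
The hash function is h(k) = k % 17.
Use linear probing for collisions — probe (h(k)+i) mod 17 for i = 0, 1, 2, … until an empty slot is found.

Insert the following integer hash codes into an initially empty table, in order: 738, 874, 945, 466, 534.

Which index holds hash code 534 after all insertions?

Insert 738: h=7, slot 7 empty → index 7.
Insert 874: h=7, slot 7 occupied → index 8.
Insert 945: h=10, slot 10 empty → index 10.
Insert 466: h=7, slots 7,8 occupied → index 9.
Insert 534: h=7, slots 7,8,9,10 occupied → index 11.
Table: [—, —, —, —, —, —, —, 738, 874, 466, 945, 534, —, —, —, —, —]

11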